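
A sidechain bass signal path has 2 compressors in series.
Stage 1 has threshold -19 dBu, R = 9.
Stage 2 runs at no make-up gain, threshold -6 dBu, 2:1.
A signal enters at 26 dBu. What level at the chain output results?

Stage 1: overshoot 45 dB → 45/9 = 5 dB → -14 dBu.
Stage 2: -14 dBu ≤ -6 dBu, so stage 2 doesn't engage; output -14 dBu.

-14 dBu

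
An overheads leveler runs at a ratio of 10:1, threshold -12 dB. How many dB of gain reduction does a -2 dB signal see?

9 dB

-2 dB exceeds the threshold by 10 dB.
After 10:1 compression the overshoot becomes 10/10 = 1 dB.
Gain reduction = 10 − 1 = 9 dB.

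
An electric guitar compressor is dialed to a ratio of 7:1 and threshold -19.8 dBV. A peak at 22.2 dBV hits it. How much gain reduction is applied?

Overshoot = 22.2 − (-19.8) = 42 dB.
After 7:1 compression the overshoot becomes 42/7 = 6 dB.
So the signal is attenuated by 42 − 6 = 36 dB.

36 dB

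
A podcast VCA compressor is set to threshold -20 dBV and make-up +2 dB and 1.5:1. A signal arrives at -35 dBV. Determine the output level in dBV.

-35 dBV is 15 dB below the -20 dBV threshold, so no gain reduction is applied.
Make-up gain adds 2 dB: -35 + 2 = -33 dBV.

-33 dBV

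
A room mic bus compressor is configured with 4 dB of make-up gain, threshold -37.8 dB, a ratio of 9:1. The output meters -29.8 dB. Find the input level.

Stripping the +4 dB make-up gives -33.8 dB at the gain stage.
The compressed level sits -33.8 − (-37.8) = 4 dB over threshold.
Undo the ratio: input overshoot = 4 × 9 = 36 dB, giving input = -1.8 dB.

-1.8 dB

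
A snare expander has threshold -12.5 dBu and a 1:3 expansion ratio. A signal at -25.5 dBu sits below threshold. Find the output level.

-51.5 dBu

Undershoot = (-12.5) − (-25.5) = 13 dB.
At 1:3, that expands to 39 dB under threshold.
Output = -12.5 − 39 = -51.5 dBu.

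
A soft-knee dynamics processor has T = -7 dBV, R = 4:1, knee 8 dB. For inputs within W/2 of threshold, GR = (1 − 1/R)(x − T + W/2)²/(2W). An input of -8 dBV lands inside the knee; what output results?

-8.421875 dBV

x − T + W/2 = -8 − (-7) + 4 = 3.
GR = (1 − 1/4) × 3² / 16 = 0.75 × 9 / 16 = 0.421875 dB.
Output = -8 − 0.421875 = -8.421875 dBV.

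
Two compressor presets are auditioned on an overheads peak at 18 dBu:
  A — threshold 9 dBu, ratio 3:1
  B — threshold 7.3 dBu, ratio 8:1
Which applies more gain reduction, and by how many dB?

A: overshoot 9 dB → output overshoot 3 dB → GR 6 dB.
B: overshoot 10.7 dB → output overshoot 1.3375 dB → GR 9.3625 dB.
B reduces 3.3625 dB more.

B, by 3.3625 dB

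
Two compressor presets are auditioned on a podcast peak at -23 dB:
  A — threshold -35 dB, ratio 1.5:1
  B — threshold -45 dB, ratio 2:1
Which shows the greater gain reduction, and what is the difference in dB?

B, by 7 dB

A: overshoot 12 dB → output overshoot 8 dB → GR 4 dB.
B: overshoot 22 dB → output overshoot 11 dB → GR 11 dB.
Difference: 7 dB in favour of B.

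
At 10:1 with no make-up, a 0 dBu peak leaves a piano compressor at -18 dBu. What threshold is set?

Let T be the threshold. Output overshoot = (input overshoot)/R, so -18 − T = (0 − T)/10.
10·(-18 − T) = 0 − T → 9·T = -180 − 0 = -180.
T = -180/9 = -20 dBu.

-20 dBu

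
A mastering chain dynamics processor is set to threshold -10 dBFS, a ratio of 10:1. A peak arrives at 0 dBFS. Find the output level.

-9 dBFS

0 dBFS sits 10 dB over threshold.
At 10:1 the overshoot is divided by 10, leaving 1 dB above threshold.
That puts the output at -9 dBFS.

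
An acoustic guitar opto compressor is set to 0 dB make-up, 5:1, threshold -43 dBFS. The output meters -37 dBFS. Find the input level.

Post-compression overshoot = -37 − (-43) = 6 dB.
Undo the ratio: input overshoot = 6 × 5 = 30 dB, giving input = -13 dBFS.

-13 dBFS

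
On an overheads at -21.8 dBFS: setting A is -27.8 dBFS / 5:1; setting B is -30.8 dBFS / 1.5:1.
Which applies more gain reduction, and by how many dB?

A, by 1.8 dB

A: overshoot 6 dB → output overshoot 1.2 dB → GR 4.8 dB.
B: overshoot 9 dB → output overshoot 6 dB → GR 3 dB.
A reduces 1.8 dB more.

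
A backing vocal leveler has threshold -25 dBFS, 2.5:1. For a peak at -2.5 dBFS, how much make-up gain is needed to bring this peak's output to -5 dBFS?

11 dB

The peak compresses to -25 + 22.5/2.5 = -16 dBFS.
To reach -5 dBFS requires -5 − (-16) = 11 dB of make-up.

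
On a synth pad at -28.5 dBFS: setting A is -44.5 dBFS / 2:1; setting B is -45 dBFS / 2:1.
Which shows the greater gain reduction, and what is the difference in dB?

A: GR = 16 − 16/2 = 8 dB.
B: GR = 16.5 − 16.5/2 = 8.25 dB.
B applies 0.25 dB more gain reduction.

B, by 0.25 dB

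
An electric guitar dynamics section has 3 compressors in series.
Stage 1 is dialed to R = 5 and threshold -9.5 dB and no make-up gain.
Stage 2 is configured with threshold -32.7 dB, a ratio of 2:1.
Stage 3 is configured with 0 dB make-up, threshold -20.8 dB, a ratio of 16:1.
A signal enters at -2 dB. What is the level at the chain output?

Stage 1: overshoot 7.5 dB → 7.5/5 = 1.5 dB → -8 dB.
Stage 2: -8 dB is 24.7 dB over -32.7 dB; at 2:1 that becomes 12.35 dB over, giving -20.35 dB.
Stage 3: -20.35 dB is 0.45 dB over -20.8 dB; at 16:1 that becomes 0.028125 dB over, giving -20.771875 dB.

-20.771875 dB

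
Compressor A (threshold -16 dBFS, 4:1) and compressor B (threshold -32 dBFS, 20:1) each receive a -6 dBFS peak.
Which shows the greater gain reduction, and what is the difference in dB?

B, by 17.2 dB

A: overshoot 10 dB → output overshoot 2.5 dB → GR 7.5 dB.
B: overshoot 26 dB → output overshoot 1.3 dB → GR 24.7 dB.
B applies 17.2 dB more gain reduction.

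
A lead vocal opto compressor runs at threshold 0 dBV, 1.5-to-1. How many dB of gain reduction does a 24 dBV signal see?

8 dB

Overshoot = 24 − 0 = 24 dB.
After 1.5:1 compression the overshoot becomes 24/1.5 = 16 dB.
So the signal is attenuated by 24 − 16 = 8 dB.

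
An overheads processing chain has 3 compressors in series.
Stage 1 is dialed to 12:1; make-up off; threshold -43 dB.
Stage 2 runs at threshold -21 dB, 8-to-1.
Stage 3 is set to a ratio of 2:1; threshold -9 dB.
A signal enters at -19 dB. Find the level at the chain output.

-41 dB

Stage 1: 24 dB above -43 dB, reduced 12:1 to 2 dB above → -41 dB.
Stage 2: -41 dB is at or below the -21 dB threshold — no compression; output -41 dB.
Stage 3: below threshold (-41 ≤ -9); passes unchanged; output -41 dB.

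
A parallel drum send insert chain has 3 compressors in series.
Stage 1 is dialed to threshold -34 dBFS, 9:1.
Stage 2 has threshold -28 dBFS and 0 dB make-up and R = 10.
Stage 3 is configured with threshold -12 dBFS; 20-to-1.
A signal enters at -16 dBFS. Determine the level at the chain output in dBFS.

Stage 1: 18 dB above -34 dBFS, reduced 9:1 to 2 dB above → -32 dBFS.
Stage 2: -32 dBFS ≤ -28 dBFS, so stage 2 doesn't engage; output -32 dBFS.
Stage 3: below threshold (-32 ≤ -12); passes unchanged; output -32 dBFS.

-32 dBFS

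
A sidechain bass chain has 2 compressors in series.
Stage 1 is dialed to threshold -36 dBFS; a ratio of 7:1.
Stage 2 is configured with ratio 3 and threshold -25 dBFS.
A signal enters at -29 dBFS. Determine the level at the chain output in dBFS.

Stage 1: overshoot 7 dB → 7/7 = 1 dB → -35 dBFS.
Stage 2: below threshold (-35 ≤ -25); passes unchanged; output -35 dBFS.

-35 dBFS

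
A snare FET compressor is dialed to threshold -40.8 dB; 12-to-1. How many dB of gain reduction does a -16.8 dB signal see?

-16.8 dB exceeds the threshold by 24 dB.
After 12:1 compression the overshoot becomes 24/12 = 2 dB.
So the signal is attenuated by 24 − 2 = 22 dB.

22 dB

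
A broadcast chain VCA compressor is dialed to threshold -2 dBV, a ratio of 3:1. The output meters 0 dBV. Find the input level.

Post-compression overshoot = 0 − (-2) = 2 dB.
Undo the ratio: input overshoot = 2 × 3 = 6 dB, giving input = 4 dBV.

4 dBV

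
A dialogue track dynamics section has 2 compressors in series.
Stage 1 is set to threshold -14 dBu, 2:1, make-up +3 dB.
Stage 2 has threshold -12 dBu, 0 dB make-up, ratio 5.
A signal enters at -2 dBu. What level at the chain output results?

-10.6 dBu

Stage 1: -2 dBu is 12 dB over -14 dBu; at 2:1 that becomes 6 dB over, giving -8 dBu; +3 dB make-up → -5 dBu.
Stage 2: -5 dBu is 7 dB over -12 dBu; at 5:1 that becomes 1.4 dB over, giving -10.6 dBu.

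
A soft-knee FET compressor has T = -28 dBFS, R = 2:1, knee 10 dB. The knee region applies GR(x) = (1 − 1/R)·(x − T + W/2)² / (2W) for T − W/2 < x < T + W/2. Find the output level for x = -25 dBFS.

x − T + W/2 = -25 − (-28) + 5 = 8.
GR = (1 − 1/2) × 8² / 20 = 0.5 × 64 / 20 = 1.6 dB.
Output = -25 − 1.6 = -26.6 dBFS.

-26.6 dBFS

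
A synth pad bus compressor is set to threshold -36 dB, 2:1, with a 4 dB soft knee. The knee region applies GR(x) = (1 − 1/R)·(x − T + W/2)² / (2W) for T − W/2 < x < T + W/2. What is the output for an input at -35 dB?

x − T + W/2 = -35 − (-36) + 2 = 3.
GR = (1 − 1/2) × 3² / 8 = 0.5 × 9 / 8 = 0.5625 dB.
Output = -35 − 0.5625 = -35.5625 dB.

-35.5625 dB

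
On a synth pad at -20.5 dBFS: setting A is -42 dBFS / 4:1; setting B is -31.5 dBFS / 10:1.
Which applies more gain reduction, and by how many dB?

A, by 6.225 dB

A: 21.5 dB over, compressed to 5.375 dB over, so 16.125 dB of GR.
B: 11 dB over, compressed to 1.1 dB over, so 9.9 dB of GR.
A reduces 6.225 dB more.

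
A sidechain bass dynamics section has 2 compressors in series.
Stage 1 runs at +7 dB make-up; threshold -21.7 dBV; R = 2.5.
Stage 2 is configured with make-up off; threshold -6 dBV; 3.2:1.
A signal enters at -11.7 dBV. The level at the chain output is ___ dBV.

-10.7 dBV

Stage 1: -11.7 dBV is 10 dB over -21.7 dBV; at 2.5:1 that becomes 4 dB over, giving -17.7 dBV; +7 dB make-up → -10.7 dBV.
Stage 2: below threshold (-10.7 ≤ -6); passes unchanged; output -10.7 dBV.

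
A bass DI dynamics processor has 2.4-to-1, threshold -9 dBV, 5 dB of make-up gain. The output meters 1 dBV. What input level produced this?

3 dBV

Before make-up, the level was 1 − 5 = -4 dBV.
That's 5 dB above the -9 dBV threshold.
Undo the ratio: input overshoot = 5 × 2.4 = 12 dB, giving input = 3 dBV.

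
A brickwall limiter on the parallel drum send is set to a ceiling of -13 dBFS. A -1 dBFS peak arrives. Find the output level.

A brickwall limiter is an ∞:1 compressor: any input above the ceiling is clamped to -13 dBFS.

-13 dBFS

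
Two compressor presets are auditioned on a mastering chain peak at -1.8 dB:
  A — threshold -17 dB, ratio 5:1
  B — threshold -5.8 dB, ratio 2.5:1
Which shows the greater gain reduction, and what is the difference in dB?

A, by 9.76 dB

A: overshoot 15.2 dB → output overshoot 3.04 dB → GR 12.16 dB.
B: overshoot 4 dB → output overshoot 1.6 dB → GR 2.4 dB.
Difference: 9.76 dB in favour of A.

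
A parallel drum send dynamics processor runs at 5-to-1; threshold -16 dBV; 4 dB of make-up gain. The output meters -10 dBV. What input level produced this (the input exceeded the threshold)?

-6 dBV

Before make-up, the level was -10 − 4 = -14 dBV.
That's 2 dB above the -16 dBV threshold.
Undo the ratio: input overshoot = 2 × 5 = 10 dB, giving input = -6 dBV.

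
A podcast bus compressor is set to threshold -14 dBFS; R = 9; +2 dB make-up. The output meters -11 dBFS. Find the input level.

-5 dBFS

Stripping the +2 dB make-up gives -13 dBFS at the gain stage.
That's 1 dB above the -14 dBFS threshold.
Input overshoot = R × output overshoot = 9 dB → input = -14 + 9 = -5 dBFS.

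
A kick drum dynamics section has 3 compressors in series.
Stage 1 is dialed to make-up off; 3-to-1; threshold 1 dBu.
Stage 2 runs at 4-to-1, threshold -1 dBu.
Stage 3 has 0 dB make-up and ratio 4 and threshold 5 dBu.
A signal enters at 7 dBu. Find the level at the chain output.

Stage 1: 7 dBu is 6 dB over 1 dBu; at 3:1 that becomes 2 dB over, giving 3 dBu.
Stage 2: overshoot 4 dB → 4/4 = 1 dB → 0 dBu.
Stage 3: 0 dBu is at or below the 5 dBu threshold — no compression; output 0 dBu.

0 dBu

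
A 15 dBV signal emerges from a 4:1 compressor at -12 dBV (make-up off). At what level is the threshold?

Let T be the threshold. Output overshoot = (input overshoot)/R, so -12 − T = (15 − T)/4.
4·(-12 − T) = 15 − T → 3·T = -48 − 15 = -63.
T = -63/3 = -21 dBV.

-21 dBV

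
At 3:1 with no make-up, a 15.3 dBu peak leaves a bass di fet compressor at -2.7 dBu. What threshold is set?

-11.7 dBu

Input is 27 dB above T (since output overshoot × R = input overshoot: (-2.7 − T)·3 = 15.3 − T gives T = -11.7 dBu).
Check: -11.7 + (15.3 − (-11.7))/3 = -11.7 + 9 = -2.7 dBu. ✓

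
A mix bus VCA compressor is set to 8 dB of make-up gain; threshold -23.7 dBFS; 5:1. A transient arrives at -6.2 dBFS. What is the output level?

-6.2 dBFS sits 17.5 dB over threshold.
The 17.5 dB excess becomes 3.5 dB after 5:1 reduction.
That puts the output at -20.2 dBFS; make-up adds 8 dB, giving -12.2 dBFS.

-12.2 dBFS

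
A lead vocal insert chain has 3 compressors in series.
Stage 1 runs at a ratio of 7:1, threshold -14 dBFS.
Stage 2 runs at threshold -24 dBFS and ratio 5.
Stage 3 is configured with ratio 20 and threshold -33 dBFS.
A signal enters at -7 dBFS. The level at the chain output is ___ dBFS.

Stage 1: overshoot 7 dB → 7/7 = 1 dB → -13 dBFS.
Stage 2: 11 dB above -24 dBFS, reduced 5:1 to 2.2 dB above → -21.8 dBFS.
Stage 3: 11.2 dB above -33 dBFS, reduced 20:1 to 0.56 dB above → -32.44 dBFS.

-32.44 dBFS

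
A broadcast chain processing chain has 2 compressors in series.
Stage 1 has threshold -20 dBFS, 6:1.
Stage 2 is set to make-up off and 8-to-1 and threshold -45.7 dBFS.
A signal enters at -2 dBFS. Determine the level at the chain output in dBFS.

-42.1125 dBFS

Stage 1: -2 dBFS is 18 dB over -20 dBFS; at 6:1 that becomes 3 dB over, giving -17 dBFS.
Stage 2: -17 dBFS is 28.7 dB over -45.7 dBFS; at 8:1 that becomes 3.5875 dB over, giving -42.1125 dBFS.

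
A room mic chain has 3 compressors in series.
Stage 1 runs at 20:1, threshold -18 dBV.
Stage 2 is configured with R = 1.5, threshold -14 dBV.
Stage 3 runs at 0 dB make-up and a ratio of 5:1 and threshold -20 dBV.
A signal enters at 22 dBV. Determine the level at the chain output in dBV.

-19.2 dBV

Stage 1: overshoot 40 dB → 40/20 = 2 dB → -16 dBV.
Stage 2: -16 dBV is at or below the -14 dBV threshold — no compression; output -16 dBV.
Stage 3: overshoot 4 dB → 4/5 = 0.8 dB → -19.2 dBV.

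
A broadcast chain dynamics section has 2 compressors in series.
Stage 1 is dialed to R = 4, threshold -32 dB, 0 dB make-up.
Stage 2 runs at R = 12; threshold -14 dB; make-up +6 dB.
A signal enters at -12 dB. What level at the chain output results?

-21 dB

Stage 1: 20 dB above -32 dB, reduced 4:1 to 5 dB above → -27 dB.
Stage 2: -27 dB is at or below the -14 dB threshold — no compression; make-up brings it to -21 dB.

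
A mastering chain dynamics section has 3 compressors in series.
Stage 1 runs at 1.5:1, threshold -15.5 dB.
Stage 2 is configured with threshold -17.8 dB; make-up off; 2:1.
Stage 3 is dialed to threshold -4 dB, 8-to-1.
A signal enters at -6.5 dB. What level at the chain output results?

Stage 1: overshoot 9 dB → 9/1.5 = 6 dB → -9.5 dB.
Stage 2: -9.5 dB is 8.3 dB over -17.8 dB; at 2:1 that becomes 4.15 dB over, giving -13.65 dB.
Stage 3: below threshold (-13.65 ≤ -4); passes unchanged; output -13.65 dB.

-13.65 dB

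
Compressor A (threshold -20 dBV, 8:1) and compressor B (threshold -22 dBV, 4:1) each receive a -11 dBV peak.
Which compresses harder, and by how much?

A: GR = 9 − 9/8 = 7.875 dB.
B: GR = 11 − 11/4 = 8.25 dB.
B reduces 0.375 dB more.

B, by 0.375 dB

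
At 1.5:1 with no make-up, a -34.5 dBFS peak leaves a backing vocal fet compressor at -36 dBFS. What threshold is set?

-39 dBFS

Input is 4.5 dB above T (since output overshoot × R = input overshoot: (-36 − T)·1.5 = -34.5 − T gives T = -39 dBFS).
Check: -39 + (-34.5 − (-39))/1.5 = -39 + 3 = -36 dBFS. ✓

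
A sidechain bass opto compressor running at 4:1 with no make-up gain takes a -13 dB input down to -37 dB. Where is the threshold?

Let T be the threshold. Output overshoot = (input overshoot)/R, so -37 − T = (-13 − T)/4.
4·(-37 − T) = -13 − T → 3·T = -148 − (-13) = -135.
T = -135/3 = -45 dB.

-45 dB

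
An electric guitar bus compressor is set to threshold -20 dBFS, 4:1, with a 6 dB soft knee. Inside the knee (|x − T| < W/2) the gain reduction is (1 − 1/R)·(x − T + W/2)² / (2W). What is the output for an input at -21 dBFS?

x − T + W/2 = -21 − (-20) + 3 = 2.
GR = (1 − 1/4) × 2² / 12 = 0.75 × 4 / 12 = 0.25 dB.
Output = -21 − 0.25 = -21.25 dBFS.

-21.25 dBFS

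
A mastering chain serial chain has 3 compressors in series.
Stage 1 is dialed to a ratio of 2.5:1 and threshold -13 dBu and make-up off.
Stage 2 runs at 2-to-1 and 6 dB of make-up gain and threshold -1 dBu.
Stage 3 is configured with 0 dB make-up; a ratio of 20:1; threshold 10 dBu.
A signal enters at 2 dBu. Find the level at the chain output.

-1 dBu

Stage 1: overshoot 15 dB → 15/2.5 = 6 dB → -7 dBu.
Stage 2: -7 dBu ≤ -1 dBu, so stage 2 doesn't engage; make-up brings it to -1 dBu.
Stage 3: below threshold (-1 ≤ 10); passes unchanged; output -1 dBu.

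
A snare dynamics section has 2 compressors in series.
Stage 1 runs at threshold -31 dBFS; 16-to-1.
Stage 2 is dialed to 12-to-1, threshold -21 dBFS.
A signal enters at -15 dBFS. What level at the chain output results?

-30 dBFS

Stage 1: overshoot 16 dB → 16/16 = 1 dB → -30 dBFS.
Stage 2: -30 dBFS ≤ -21 dBFS, so stage 2 doesn't engage; output -30 dBFS.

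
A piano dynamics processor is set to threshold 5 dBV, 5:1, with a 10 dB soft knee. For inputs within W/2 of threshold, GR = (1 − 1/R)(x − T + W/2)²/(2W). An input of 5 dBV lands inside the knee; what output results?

x − T + W/2 = 5 − 5 + 5 = 5.
GR = (1 − 1/5) × 5² / 20 = 0.8 × 25 / 20 = 1 dB.
Output = 5 − 1 = 4 dBV.

4 dBV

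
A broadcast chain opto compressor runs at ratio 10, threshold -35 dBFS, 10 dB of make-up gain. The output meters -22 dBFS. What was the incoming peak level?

Before make-up, the level was -22 − 10 = -32 dBFS.
The compressed level sits -32 − (-35) = 3 dB over threshold.
Undo the ratio: input overshoot = 3 × 10 = 30 dB, giving input = -5 dBFS.

-5 dBFS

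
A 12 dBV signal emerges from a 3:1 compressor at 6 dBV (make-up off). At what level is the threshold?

3 dBV

Input is 9 dB above T (since output overshoot × R = input overshoot: (6 − T)·3 = 12 − T gives T = 3 dBV).
Check: 3 + (12 − 3)/3 = 3 + 3 = 6 dBV. ✓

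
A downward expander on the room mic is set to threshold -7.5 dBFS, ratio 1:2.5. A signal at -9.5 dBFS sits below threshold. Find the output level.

Undershoot = (-7.5) − (-9.5) = 2 dB.
At 1:2.5, that expands to 5 dB under threshold.
Output = -7.5 − 5 = -12.5 dBFS.

-12.5 dBFS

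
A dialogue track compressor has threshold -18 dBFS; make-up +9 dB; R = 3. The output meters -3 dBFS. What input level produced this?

Before make-up, the level was -3 − 9 = -12 dBFS.
Post-compression overshoot = -12 − (-18) = 6 dB.
Before 3:1 compression the overshoot was 6 × 3 = 18 dB, so input = -18 + 18 = 0 dBFS.

0 dBFS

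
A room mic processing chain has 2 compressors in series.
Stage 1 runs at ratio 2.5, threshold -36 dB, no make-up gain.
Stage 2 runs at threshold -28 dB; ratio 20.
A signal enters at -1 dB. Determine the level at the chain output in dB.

Stage 1: overshoot 35 dB → 35/2.5 = 14 dB → -22 dB.
Stage 2: -22 dB is 6 dB over -28 dB; at 20:1 that becomes 0.3 dB over, giving -27.7 dB.

-27.7 dB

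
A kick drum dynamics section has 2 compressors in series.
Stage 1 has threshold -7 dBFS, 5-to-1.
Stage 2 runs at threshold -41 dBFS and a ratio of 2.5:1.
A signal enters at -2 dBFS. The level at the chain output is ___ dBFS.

Stage 1: overshoot 5 dB → 5/5 = 1 dB → -6 dBFS.
Stage 2: overshoot 35 dB → 35/2.5 = 14 dB → -27 dBFS.

-27 dBFS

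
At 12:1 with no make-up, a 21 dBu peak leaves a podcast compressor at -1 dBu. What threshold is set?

Gain reduction = 21 − (-1) = 22 dB; output overshoot = GR / (R − 1) = 22 / 11 = 2 dB.
Threshold = output − output overshoot = -1 − 2 = -3 dBu.

-3 dBu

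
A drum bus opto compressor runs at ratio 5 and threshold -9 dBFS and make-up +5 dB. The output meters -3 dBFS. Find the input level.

-4 dBFS

Before make-up, the level was -3 − 5 = -8 dBFS.
Post-compression overshoot = -8 − (-9) = 1 dB.
Input overshoot = R × output overshoot = 5 dB → input = -9 + 5 = -4 dBFS.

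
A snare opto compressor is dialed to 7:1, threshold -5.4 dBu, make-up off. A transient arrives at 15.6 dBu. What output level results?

-2.4 dBu

15.6 dBu sits 21 dB over threshold.
At 7:1 the overshoot is divided by 7, leaving 3 dB above threshold.
Output = -5.4 + 3 = -2.4 dBu.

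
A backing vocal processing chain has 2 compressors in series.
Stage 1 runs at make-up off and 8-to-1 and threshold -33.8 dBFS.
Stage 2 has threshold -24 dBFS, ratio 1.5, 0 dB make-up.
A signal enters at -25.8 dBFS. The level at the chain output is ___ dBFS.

Stage 1: -25.8 dBFS is 8 dB over -33.8 dBFS; at 8:1 that becomes 1 dB over, giving -32.8 dBFS.
Stage 2: -32.8 dBFS is at or below the -24 dBFS threshold — no compression; output -32.8 dBFS.

-32.8 dBFS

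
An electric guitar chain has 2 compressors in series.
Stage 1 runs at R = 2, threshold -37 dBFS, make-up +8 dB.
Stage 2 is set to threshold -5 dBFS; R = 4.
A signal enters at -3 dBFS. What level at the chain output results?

Stage 1: 34 dB above -37 dBFS, reduced 2:1 to 17 dB above → -20 dBFS; +8 dB make-up → -12 dBFS.
Stage 2: below threshold (-12 ≤ -5); passes unchanged; output -12 dBFS.

-12 dBFS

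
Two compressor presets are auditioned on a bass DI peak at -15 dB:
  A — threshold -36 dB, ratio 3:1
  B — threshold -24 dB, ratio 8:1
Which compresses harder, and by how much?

A, by 6.125 dB

A: 21 dB over, compressed to 7 dB over, so 14 dB of GR.
B: 9 dB over, compressed to 1.125 dB over, so 7.875 dB of GR.
A reduces 6.125 dB more.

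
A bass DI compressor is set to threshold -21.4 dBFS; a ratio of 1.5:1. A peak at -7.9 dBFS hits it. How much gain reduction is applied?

4.5 dB

Overshoot = -7.9 − (-21.4) = 13.5 dB.
After 1.5:1 compression the overshoot becomes 13.5/1.5 = 9 dB.
So the signal is attenuated by 13.5 − 9 = 4.5 dB.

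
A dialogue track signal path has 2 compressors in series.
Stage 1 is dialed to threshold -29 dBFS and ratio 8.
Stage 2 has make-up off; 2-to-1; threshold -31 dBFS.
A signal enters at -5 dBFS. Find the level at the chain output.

Stage 1: -5 dBFS is 24 dB over -29 dBFS; at 8:1 that becomes 3 dB over, giving -26 dBFS.
Stage 2: 5 dB above -31 dBFS, reduced 2:1 to 2.5 dB above → -28.5 dBFS.

-28.5 dBFS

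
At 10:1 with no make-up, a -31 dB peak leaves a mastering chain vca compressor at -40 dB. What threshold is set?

Gain reduction = -31 − (-40) = 9 dB; output overshoot = GR / (R − 1) = 9 / 9 = 1 dB.
Threshold = output − output overshoot = -40 − 1 = -41 dB.

-41 dB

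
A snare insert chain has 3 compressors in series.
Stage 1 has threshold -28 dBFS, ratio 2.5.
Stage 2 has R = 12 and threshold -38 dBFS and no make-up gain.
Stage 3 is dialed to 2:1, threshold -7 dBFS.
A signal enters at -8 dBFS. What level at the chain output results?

-36.5 dBFS

Stage 1: -8 dBFS is 20 dB over -28 dBFS; at 2.5:1 that becomes 8 dB over, giving -20 dBFS.
Stage 2: overshoot 18 dB → 18/12 = 1.5 dB → -36.5 dBFS.
Stage 3: -36.5 dBFS ≤ -7 dBFS, so stage 3 doesn't engage; output -36.5 dBFS.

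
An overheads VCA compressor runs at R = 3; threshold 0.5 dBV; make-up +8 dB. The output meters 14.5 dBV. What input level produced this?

18.5 dBV

Stripping the +8 dB make-up gives 6.5 dBV at the gain stage.
That's 6 dB above the 0.5 dBV threshold.
Input overshoot = R × output overshoot = 18 dB → input = 0.5 + 18 = 18.5 dBV.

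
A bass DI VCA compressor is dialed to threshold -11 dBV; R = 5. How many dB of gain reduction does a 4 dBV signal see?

4 dBV exceeds the threshold by 15 dB.
After 5:1 compression the overshoot becomes 15/5 = 3 dB.
GR = overshoot in − overshoot out = 15 − 3 = 12 dB.

12 dB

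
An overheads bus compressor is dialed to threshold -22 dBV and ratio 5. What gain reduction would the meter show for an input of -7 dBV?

Overshoot = -7 − (-22) = 15 dB.
A 5:1 ratio leaves 3 dB of that excess.
GR = overshoot in − overshoot out = 15 − 3 = 12 dB.

12 dB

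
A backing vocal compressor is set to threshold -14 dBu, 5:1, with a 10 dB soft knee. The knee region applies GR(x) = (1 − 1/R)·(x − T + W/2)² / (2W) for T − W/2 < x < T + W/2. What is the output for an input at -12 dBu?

x − T + W/2 = -12 − (-14) + 5 = 7.
GR = (1 − 1/5) × 7² / 20 = 0.8 × 49 / 20 = 1.96 dB.
Output = -12 − 1.96 = -13.96 dBu.

-13.96 dBu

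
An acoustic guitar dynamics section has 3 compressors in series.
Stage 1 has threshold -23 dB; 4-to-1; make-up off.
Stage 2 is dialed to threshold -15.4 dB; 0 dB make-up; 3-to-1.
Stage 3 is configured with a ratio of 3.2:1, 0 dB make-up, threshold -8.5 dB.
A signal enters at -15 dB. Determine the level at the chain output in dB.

-21 dB

Stage 1: -15 dB is 8 dB over -23 dB; at 4:1 that becomes 2 dB over, giving -21 dB.
Stage 2: -21 dB ≤ -15.4 dB, so stage 2 doesn't engage; output -21 dB.
Stage 3: -21 dB ≤ -8.5 dB, so stage 3 doesn't engage; output -21 dB.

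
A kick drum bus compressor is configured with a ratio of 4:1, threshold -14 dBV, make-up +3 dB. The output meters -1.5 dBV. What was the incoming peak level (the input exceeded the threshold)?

24 dBV

Stripping the +3 dB make-up gives -4.5 dBV at the gain stage.
That's 9.5 dB above the -14 dBV threshold.
Undo the ratio: input overshoot = 9.5 × 4 = 38 dB, giving input = 24 dBV.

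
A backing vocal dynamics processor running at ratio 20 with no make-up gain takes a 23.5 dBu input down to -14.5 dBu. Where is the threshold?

Gain reduction = 23.5 − (-14.5) = 38 dB; output overshoot = GR / (R − 1) = 38 / 19 = 2 dB.
Threshold = output − output overshoot = -14.5 − 2 = -16.5 dBu.

-16.5 dBu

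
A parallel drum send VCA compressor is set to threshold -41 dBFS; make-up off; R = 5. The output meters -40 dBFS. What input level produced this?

Post-compression overshoot = -40 − (-41) = 1 dB.
Input overshoot = R × output overshoot = 5 dB → input = -41 + 5 = -36 dBFS.

-36 dBFS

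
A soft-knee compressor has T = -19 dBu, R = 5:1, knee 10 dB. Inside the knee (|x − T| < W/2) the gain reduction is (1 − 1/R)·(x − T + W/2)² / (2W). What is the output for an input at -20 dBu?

-20.64 dBu

x − T + W/2 = -20 − (-19) + 5 = 4.
GR = (1 − 1/5) × 4² / 20 = 0.8 × 16 / 20 = 0.64 dB.
Output = -20 − 0.64 = -20.64 dBu.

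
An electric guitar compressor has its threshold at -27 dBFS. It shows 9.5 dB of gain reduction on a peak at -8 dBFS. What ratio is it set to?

2:1

Input overshoot = -8 − (-27) = 19 dB.
Output overshoot = 19 − 9.5 = 9.5 dB.
Ratio = input overshoot / output overshoot = 19 / 9.5 = 2.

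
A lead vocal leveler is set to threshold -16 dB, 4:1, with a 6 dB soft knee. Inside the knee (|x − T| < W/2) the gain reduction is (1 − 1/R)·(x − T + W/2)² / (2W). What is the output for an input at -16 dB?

x − T + W/2 = -16 − (-16) + 3 = 3.
GR = (1 − 1/4) × 3² / 12 = 0.75 × 9 / 12 = 0.5625 dB.
Output = -16 − 0.5625 = -16.5625 dB.

-16.5625 dB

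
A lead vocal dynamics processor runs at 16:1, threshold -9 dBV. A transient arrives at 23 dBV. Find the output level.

-7 dBV

Overshoot: 23 − (-9) = 32 dB.
16:1 compression reduces that to 32/16 = 2 dB over.
That puts the output at -7 dBV.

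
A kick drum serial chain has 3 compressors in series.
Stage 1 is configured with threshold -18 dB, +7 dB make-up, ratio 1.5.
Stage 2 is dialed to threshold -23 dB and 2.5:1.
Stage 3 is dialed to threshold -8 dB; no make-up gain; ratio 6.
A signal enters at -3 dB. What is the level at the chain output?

-14.2 dB

Stage 1: -3 dB is 15 dB over -18 dB; at 1.5:1 that becomes 10 dB over, giving -8 dB; +7 dB make-up → -1 dB.
Stage 2: overshoot 22 dB → 22/2.5 = 8.8 dB → -14.2 dB.
Stage 3: below threshold (-14.2 ≤ -8); passes unchanged; output -14.2 dB.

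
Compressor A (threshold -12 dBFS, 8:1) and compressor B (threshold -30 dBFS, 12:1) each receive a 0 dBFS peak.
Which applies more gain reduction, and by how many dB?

B, by 17 dB

A: overshoot 12 dB → output overshoot 1.5 dB → GR 10.5 dB.
B: overshoot 30 dB → output overshoot 2.5 dB → GR 27.5 dB.
B applies 17 dB more gain reduction.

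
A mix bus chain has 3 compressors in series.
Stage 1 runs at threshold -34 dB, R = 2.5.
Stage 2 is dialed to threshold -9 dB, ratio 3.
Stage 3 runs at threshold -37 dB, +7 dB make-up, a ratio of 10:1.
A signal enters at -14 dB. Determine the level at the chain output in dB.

Stage 1: -14 dB is 20 dB over -34 dB; at 2.5:1 that becomes 8 dB over, giving -26 dB.
Stage 2: below threshold (-26 ≤ -9); passes unchanged; output -26 dB.
Stage 3: overshoot 11 dB → 11/10 = 1.1 dB → -35.9 dB; +7 dB make-up → -28.9 dB.

-28.9 dB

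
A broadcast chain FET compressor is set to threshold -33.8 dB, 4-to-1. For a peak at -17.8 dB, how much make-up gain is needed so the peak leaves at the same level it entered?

12 dB

The peak compresses to -33.8 + 16/4 = -29.8 dB.
To reach -17.8 dB requires -17.8 − (-29.8) = 12 dB of make-up.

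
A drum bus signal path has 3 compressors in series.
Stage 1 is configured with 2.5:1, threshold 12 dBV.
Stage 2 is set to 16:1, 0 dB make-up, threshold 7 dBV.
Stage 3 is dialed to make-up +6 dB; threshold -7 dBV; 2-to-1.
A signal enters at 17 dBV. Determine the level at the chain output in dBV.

Stage 1: overshoot 5 dB → 5/2.5 = 2 dB → 14 dBV.
Stage 2: overshoot 7 dB → 7/16 = 0.4375 dB → 7.4375 dBV.
Stage 3: overshoot 14.4375 dB → 14.4375/2 = 7.21875 dB → 0.21875 dBV; +6 dB make-up → 6.21875 dBV.

6.21875 dBV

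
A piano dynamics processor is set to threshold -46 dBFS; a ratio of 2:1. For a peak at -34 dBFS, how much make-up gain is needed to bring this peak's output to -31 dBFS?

9 dB

Overshoot 12 dB → 12/2 = 6 dB after compression, so the compressed level is -46 + 6 = -40 dBFS.
Make-up = target − compressed = -31 − (-40) = 9 dB.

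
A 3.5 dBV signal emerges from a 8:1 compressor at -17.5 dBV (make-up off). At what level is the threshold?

Input is 24 dB above T (since output overshoot × R = input overshoot: (-17.5 − T)·8 = 3.5 − T gives T = -20.5 dBV).
Check: -20.5 + (3.5 − (-20.5))/8 = -20.5 + 3 = -17.5 dBV. ✓

-20.5 dBV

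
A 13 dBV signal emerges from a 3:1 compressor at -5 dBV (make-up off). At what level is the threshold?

Gain reduction = 13 − (-5) = 18 dB; output overshoot = GR / (R − 1) = 18 / 2 = 9 dB.
Threshold = output − output overshoot = -5 − 9 = -14 dBV.

-14 dBV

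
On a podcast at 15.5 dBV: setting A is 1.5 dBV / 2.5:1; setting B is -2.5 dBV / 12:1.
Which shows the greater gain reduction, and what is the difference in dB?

A: GR = 14 − 14/2.5 = 8.4 dB.
B: GR = 18 − 18/12 = 16.5 dB.
B reduces 8.1 dB more.

B, by 8.1 dB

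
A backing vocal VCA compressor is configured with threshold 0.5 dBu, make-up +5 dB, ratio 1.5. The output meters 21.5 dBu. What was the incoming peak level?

24.5 dBu

Before make-up, the level was 21.5 − 5 = 16.5 dBu.
Post-compression overshoot = 16.5 − 0.5 = 16 dB.
Before 1.5:1 compression the overshoot was 16 × 1.5 = 24 dB, so input = 0.5 + 24 = 24.5 dBu.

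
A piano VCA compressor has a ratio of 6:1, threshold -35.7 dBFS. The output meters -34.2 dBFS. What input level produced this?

That's 1.5 dB above the -35.7 dBFS threshold.
Undo the ratio: input overshoot = 1.5 × 6 = 9 dB, giving input = -26.7 dBFS.

-26.7 dBFS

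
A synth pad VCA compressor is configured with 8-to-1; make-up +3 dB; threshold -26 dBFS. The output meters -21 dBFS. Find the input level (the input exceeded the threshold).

Remove make-up: -21 − 3 = -24 dBFS.
Post-compression overshoot = -24 − (-26) = 2 dB.
Undo the ratio: input overshoot = 2 × 8 = 16 dB, giving input = -10 dBFS.

-10 dBFS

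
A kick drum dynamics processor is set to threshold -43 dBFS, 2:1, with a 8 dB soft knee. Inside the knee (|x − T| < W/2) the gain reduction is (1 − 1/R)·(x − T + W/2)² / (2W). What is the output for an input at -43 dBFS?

-43.5 dBFS

x − T + W/2 = -43 − (-43) + 4 = 4.
GR = (1 − 1/2) × 4² / 16 = 0.5 × 16 / 16 = 0.5 dB.
Output = -43 − 0.5 = -43.5 dBFS.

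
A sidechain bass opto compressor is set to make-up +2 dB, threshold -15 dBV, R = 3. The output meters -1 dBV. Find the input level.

21 dBV

Remove make-up: -1 − 2 = -3 dBV.
Post-compression overshoot = -3 − (-15) = 12 dB.
Undo the ratio: input overshoot = 12 × 3 = 36 dB, giving input = 21 dBV.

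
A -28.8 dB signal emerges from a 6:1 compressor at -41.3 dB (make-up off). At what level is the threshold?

Input is 15 dB above T (since output overshoot × R = input overshoot: (-41.3 − T)·6 = -28.8 − T gives T = -43.8 dB).
Check: -43.8 + (-28.8 − (-43.8))/6 = -43.8 + 2.5 = -41.3 dB. ✓

-43.8 dB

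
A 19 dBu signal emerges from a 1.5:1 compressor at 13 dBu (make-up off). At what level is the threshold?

Let T be the threshold. Output overshoot = (input overshoot)/R, so 13 − T = (19 − T)/1.5.
1.5·(13 − T) = 19 − T → 0.5·T = 19.5 − 19 = 0.5.
T = 0.5/0.5 = 1 dBu.

1 dBu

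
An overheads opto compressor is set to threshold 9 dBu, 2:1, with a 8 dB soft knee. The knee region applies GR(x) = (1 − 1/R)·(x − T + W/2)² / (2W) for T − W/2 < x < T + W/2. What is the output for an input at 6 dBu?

x − T + W/2 = 6 − 9 + 4 = 1.
GR = (1 − 1/2) × 1² / 16 = 0.5 × 1 / 16 = 0.03125 dB.
Output = 6 − 0.03125 = 5.96875 dBu.

5.96875 dBu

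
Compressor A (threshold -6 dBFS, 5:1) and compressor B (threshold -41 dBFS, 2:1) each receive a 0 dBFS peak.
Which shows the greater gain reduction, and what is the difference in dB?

B, by 15.7 dB

A: 6 dB over, compressed to 1.2 dB over, so 4.8 dB of GR.
B: 41 dB over, compressed to 20.5 dB over, so 20.5 dB of GR.
Difference: 15.7 dB in favour of B.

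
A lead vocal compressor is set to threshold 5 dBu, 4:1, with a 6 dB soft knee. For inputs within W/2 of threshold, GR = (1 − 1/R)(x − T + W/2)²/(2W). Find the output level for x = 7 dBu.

5.4375 dBu

x − T + W/2 = 7 − 5 + 3 = 5.
GR = (1 − 1/4) × 5² / 12 = 0.75 × 25 / 12 = 1.5625 dB.
Output = 7 − 1.5625 = 5.4375 dBu.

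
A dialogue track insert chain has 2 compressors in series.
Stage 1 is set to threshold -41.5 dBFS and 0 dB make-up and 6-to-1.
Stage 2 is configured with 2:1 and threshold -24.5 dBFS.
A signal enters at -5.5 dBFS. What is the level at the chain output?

Stage 1: -5.5 dBFS is 36 dB over -41.5 dBFS; at 6:1 that becomes 6 dB over, giving -35.5 dBFS.
Stage 2: below threshold (-35.5 ≤ -24.5); passes unchanged; output -35.5 dBFS.

-35.5 dBFS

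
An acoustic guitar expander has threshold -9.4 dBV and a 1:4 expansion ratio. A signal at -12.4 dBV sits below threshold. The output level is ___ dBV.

Undershoot = (-9.4) − (-12.4) = 3 dB.
At 1:4, that expands to 12 dB under threshold.
Output = -9.4 − 12 = -21.4 dBV.

-21.4 dBV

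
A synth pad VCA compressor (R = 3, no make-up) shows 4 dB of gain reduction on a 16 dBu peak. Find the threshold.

Let T be the threshold. Output overshoot = (input overshoot)/R, so 12 − T = (16 − T)/3.
3·(12 − T) = 16 − T → 2·T = 36 − 16 = 20.
T = 20/2 = 10 dBu.

10 dBu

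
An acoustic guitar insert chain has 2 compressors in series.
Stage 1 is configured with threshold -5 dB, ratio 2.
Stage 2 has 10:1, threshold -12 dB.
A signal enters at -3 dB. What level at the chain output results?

Stage 1: -3 dB is 2 dB over -5 dB; at 2:1 that becomes 1 dB over, giving -4 dB.
Stage 2: overshoot 8 dB → 8/10 = 0.8 dB → -11.2 dB.

-11.2 dB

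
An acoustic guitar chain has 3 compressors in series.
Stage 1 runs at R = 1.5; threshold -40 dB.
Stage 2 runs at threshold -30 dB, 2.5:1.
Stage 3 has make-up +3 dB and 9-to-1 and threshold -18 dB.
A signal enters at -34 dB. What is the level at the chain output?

-33 dB

Stage 1: overshoot 6 dB → 6/1.5 = 4 dB → -36 dB.
Stage 2: below threshold (-36 ≤ -30); passes unchanged; output -36 dB.
Stage 3: -36 dB is at or below the -18 dB threshold — no compression; make-up brings it to -33 dB.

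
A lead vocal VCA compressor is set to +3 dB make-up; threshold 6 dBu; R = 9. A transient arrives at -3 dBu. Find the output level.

-3 dBu is 9 dB below the 6 dBu threshold, so no gain reduction is applied.
Make-up gain adds 3 dB: -3 + 3 = 0 dBu.

0 dBu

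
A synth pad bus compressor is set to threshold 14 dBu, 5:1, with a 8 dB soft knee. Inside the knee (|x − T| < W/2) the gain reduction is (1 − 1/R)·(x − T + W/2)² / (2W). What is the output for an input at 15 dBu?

x − T + W/2 = 15 − 14 + 4 = 5.
GR = (1 − 1/5) × 5² / 16 = 0.8 × 25 / 16 = 1.25 dB.
Output = 15 − 1.25 = 13.75 dBu.

13.75 dBu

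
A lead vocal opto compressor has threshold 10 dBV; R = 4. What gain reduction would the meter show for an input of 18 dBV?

Overshoot = 18 − 10 = 8 dB.
After 4:1 compression the overshoot becomes 8/4 = 2 dB.
GR = overshoot in − overshoot out = 8 − 2 = 6 dB.

6 dB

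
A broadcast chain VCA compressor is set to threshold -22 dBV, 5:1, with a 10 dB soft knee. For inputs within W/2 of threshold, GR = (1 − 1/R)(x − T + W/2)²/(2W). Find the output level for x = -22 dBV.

x − T + W/2 = -22 − (-22) + 5 = 5.
GR = (1 − 1/5) × 5² / 20 = 0.8 × 25 / 20 = 1 dB.
Output = -22 − 1 = -23 dBV.

-23 dBV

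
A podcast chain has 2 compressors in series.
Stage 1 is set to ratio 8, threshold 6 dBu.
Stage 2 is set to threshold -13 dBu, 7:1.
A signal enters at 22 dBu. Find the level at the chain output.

-10 dBu

Stage 1: overshoot 16 dB → 16/8 = 2 dB → 8 dBu.
Stage 2: 21 dB above -13 dBu, reduced 7:1 to 3 dB above → -10 dBu.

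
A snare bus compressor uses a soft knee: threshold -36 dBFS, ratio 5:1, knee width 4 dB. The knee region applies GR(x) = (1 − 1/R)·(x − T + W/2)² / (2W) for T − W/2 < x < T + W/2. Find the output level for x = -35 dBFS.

x − T + W/2 = -35 − (-36) + 2 = 3.
GR = (1 − 1/5) × 3² / 8 = 0.8 × 9 / 8 = 0.9 dB.
Output = -35 − 0.9 = -35.9 dBFS.

-35.9 dBFS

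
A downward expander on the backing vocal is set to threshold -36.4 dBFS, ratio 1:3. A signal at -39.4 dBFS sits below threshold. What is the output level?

-45.4 dBFS

Undershoot = (-36.4) − (-39.4) = 3 dB.
At 1:3, that expands to 9 dB under threshold.
Output = -36.4 − 9 = -45.4 dBFS.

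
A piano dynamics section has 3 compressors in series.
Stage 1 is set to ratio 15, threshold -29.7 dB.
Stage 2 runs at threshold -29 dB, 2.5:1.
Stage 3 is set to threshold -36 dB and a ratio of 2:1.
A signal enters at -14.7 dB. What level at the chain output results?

-32.44 dB

Stage 1: -14.7 dB is 15 dB over -29.7 dB; at 15:1 that becomes 1 dB over, giving -28.7 dB.
Stage 2: 0.3 dB above -29 dB, reduced 2.5:1 to 0.12 dB above → -28.88 dB.
Stage 3: 7.12 dB above -36 dB, reduced 2:1 to 3.56 dB above → -32.44 dB.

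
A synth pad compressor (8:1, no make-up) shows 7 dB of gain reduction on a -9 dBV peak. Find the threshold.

Let T be the threshold. Output overshoot = (input overshoot)/R, so -16 − T = (-9 − T)/8.
8·(-16 − T) = -9 − T → 7·T = -128 − (-9) = -119.
T = -119/7 = -17 dBV.

-17 dBV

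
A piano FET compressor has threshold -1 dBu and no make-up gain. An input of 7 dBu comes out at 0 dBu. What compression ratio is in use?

8:1

Input overshoot = 7 − (-1) = 8 dB; output overshoot = 0 − (-1) = 1 dB.
Ratio = 8 / 1 = 8.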